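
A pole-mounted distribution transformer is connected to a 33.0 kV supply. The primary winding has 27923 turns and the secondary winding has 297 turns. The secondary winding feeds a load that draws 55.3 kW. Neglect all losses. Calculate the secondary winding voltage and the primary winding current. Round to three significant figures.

V_s ≈ 351 V, I_p ≈ 1.68 A

V_s = V_p × N_s/N_p = 33000 × 297/27923 = 351.00 V.
I_s = P/V_s = 55300/351.00 = 157.55 A.
I_p = I_s × N_s/N_p = 157.55 × 297/27923 = 1.68 A.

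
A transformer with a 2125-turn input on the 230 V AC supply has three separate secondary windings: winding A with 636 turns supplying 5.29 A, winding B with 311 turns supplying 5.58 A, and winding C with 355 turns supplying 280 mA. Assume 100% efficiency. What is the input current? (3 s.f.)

I_in ≈ 2.45 A

V_A = 230 × 636/2125 = 68.838 V; V_B = 230 × 311/2125 = 33.661 V; V_C = 230 × 355/2125 = 38.424 V.
P_out = V_A I_A + V_B I_B + V_C I_C = 68.838×5.29 + 33.661×5.58 + 38.424×0.280 = 364.15 + 187.83 + 10.759 = 562.74 W.
Ideal ⇒ P_in = P_out, so I_in = P_out/V_in = 562.74/230 = 2.45 A.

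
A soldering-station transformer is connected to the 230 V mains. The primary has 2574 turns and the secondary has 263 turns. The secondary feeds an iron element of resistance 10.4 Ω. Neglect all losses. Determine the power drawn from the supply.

V_s = V_p × N_s/N_p = 230 × 263/2574 = 23.500 V.
I_s = V_s/R = 23.500/10.4 = 2.2597 A.
I_p = I_s × N_s/N_p = 2.2597 × 263/2574 = 0.23088 A.
P = V_p I_p = 230 × 0.23088 = 53.1 W.

P ≈ 53.1 W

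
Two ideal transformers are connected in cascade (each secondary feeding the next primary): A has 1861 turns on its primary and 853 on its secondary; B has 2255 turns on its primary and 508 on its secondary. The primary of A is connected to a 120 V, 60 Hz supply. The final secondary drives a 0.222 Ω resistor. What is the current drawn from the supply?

I_supply ≈ 5.76 A

Secondary of A: V = 120.00 × 853/1861 = 55.003 V.
Secondary of B: V = 55.003 × 508/2255 = 12.391 V.
I_load = 12.391/0.222 = 55.815 A, so P_out = 12.391 × 55.815 = 691.59 W.
All ideal ⇒ P_in = P_out, so I_supply = 691.59/120 = 5.76 A.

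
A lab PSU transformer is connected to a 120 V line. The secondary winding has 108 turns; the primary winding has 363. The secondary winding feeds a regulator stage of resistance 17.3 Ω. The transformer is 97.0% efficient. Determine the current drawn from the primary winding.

I_p ≈ 0.633 A

V_s = 120 × 108/363 = 35.702 V.
I_s = V_s/R = 35.702/17.3 = 2.0637 A.
P_out = V_s I_s = 35.702 × 2.0637 = 73.680 W.
P_in = P_out/η = 73.680/0.970 = 75.959 W.
I_p = P_in/V_p = 75.959/120 = 0.633 A.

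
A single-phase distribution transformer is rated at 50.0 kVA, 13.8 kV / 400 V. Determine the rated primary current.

I_p ≈ 3.62 A

I_p = S/V_p = 50000/13800 = 3.62 A.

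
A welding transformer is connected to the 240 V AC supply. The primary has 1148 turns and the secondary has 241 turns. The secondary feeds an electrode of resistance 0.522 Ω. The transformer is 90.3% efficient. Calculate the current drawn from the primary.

V_s = 240 × 241/1148 = 50.383 V.
I_s = V_s/R = 50.383/0.522 = 96.520 A.
P_out = V_s I_s = 50.383 × 96.520 = 4863.0 W.
P_in = P_out/η = 4863.0/0.903 = 5385.4 W.
I_p = P_in/V_p = 5385.4/240 = 22.4 A.

I_p ≈ 22.4 A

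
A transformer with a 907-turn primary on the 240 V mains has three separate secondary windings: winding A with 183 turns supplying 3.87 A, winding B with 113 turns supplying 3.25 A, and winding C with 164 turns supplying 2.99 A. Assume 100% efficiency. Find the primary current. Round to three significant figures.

I_p ≈ 1.73 A

V_A = 240 × 183/907 = 48.423 V; V_B = 240 × 113/907 = 29.901 V; V_C = 240 × 164/907 = 43.396 V.
P_out = V_A I_A + V_B I_B + V_C I_C = 48.423×3.87 + 29.901×3.25 + 43.396×2.99 = 187.40 + 97.178 + 129.75 = 414.33 W.
Ideal ⇒ P_in = P_out, so I_p = P_out/V_p = 414.33/240 = 1.73 A.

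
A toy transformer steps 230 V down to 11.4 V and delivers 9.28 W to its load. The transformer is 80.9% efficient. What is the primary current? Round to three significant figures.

P_in = P_out/η = 9.28/0.809 = 11.471 W.
I_p = P_in/V_p = 11.471/230 = 0.0499 A.

I_p ≈ 0.0499 A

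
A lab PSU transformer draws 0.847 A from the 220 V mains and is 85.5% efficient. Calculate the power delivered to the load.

P_out ≈ 159 W

P_in = V_p I_p = 220 × 0.847 = 186.34 W.
P_out = η P_in = 0.855 × 186.34 = 159 W.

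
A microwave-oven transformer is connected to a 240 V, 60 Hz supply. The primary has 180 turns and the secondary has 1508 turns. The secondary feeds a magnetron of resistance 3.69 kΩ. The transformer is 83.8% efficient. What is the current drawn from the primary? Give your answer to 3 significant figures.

V_s = 240 × 1508/180 = 2010.7 V.
I_s = V_s/R = 2010.7/3690 = 0.54490 A.
P_out = V_s I_s = 2010.7 × 0.54490 = 1095.6 W.
P_in = P_out/η = 1095.6/0.838 = 1307.4 W.
I_p = P_in/V_p = 1307.4/240 = 5.45 A.

I_p ≈ 5.45 A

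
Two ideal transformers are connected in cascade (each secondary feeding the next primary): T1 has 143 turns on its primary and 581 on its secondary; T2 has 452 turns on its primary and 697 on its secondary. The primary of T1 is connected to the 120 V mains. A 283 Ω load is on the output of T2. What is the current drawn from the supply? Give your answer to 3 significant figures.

I_supply ≈ 16.6 A

After T1: V = 120.00 × 581/143 = 487.55 V.
After T2: V = 487.55 × 697/452 = 751.82 V.
I_load = 751.82/283 = 2.6566 A, so P_out = 751.82 × 2.6566 = 1997.3 W.
All ideal ⇒ P_in = P_out, so I_supply = 1997.3/120 = 16.6 A.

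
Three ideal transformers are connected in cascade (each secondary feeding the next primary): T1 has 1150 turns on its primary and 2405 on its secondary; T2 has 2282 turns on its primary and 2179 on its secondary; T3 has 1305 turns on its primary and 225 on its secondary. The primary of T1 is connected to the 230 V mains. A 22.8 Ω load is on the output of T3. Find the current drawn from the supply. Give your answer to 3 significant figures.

I_supply ≈ 1.20 A

Secondary of T1: V = 230.00 × 2405/1150 = 481.00 V.
Secondary of T2: V = 481.00 × 2179/2282 = 459.29 V.
Secondary of T3: V = 459.29 × 225/1305 = 79.188 V.
I_load = 79.188/22.8 = 3.4732 A, so P_out = 79.188 × 3.4732 = 275.03 W.
All ideal ⇒ P_in = P_out, so I_supply = 275.03/230 = 1.20 A.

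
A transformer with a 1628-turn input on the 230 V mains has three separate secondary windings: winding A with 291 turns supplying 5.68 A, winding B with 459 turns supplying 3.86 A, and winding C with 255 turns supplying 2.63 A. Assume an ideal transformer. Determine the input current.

I_in ≈ 2.52 A

V_A = 230 × 291/1628 = 41.112 V; V_B = 230 × 459/1628 = 64.846 V; V_C = 230 × 255/1628 = 36.026 V.
P_out = V_A I_A + V_B I_B + V_C I_C = 41.112×5.68 + 64.846×3.86 + 36.026×2.63 = 233.51 + 250.31 + 94.748 = 578.57 W.
Ideal ⇒ P_in = P_out, so I_in = P_out/V_in = 578.57/230 = 2.52 A.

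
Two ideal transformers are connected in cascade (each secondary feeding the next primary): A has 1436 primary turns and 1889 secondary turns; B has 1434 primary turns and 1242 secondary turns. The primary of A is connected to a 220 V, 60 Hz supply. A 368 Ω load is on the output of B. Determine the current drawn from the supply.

I_supply ≈ 0.776 A

After A: V = 220.00 × 1889/1436 = 289.40 V.
After B: V = 289.40 × 1242/1434 = 250.65 V.
I_load = 250.65/368 = 0.68112 A, so P_out = 250.65 × 0.68112 = 170.73 W.
All ideal ⇒ P_in = P_out, so I_supply = 170.73/220 = 0.776 A.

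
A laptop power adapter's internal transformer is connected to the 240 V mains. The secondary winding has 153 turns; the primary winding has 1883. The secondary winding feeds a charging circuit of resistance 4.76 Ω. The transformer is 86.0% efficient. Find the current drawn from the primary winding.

V_s = 240 × 153/1883 = 19.501 V.
I_s = V_s/R = 19.501/4.76 = 4.0968 A.
P_out = V_s I_s = 19.501 × 4.0968 = 79.891 W.
P_in = P_out/η = 79.891/0.860 = 92.896 W.
I_p = P_in/V_p = 92.896/240 = 0.387 A.

I_p ≈ 0.387 A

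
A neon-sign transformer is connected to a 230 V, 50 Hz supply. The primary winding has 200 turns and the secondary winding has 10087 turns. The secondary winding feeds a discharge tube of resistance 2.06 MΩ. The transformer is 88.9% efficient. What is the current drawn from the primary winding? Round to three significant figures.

I_p ≈ 0.319 A

V_s = 230 × 10087/200 = 11600 V.
I_s = V_s/R = 11600/(2.06×10^6) = 0.0056311 A.
P_out = V_s I_s = 11600 × 0.0056311 = 65.321 W.
P_in = P_out/η = 65.321/0.889 = 73.477 W.
I_p = P_in/V_p = 73.477/230 = 0.319 A.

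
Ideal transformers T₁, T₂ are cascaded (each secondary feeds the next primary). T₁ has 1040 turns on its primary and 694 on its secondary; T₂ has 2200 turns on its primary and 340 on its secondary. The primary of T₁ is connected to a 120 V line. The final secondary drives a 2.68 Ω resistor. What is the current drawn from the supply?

I_supply ≈ 0.476 A

Secondary of T₁: V = 120.00 × 694/1040 = 80.077 V.
Secondary of T₂: V = 80.077 × 340/2200 = 12.376 V.
I_load = 12.376/2.68 = 4.6177 A, so P_out = 12.376 × 4.6177 = 57.147 W.
All ideal ⇒ P_in = P_out, so I_supply = 57.147/120 = 0.476 A.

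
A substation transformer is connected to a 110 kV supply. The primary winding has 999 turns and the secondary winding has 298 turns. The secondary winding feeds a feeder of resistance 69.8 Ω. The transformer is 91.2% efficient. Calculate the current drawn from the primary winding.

V_s = 110000 × 298/999 = 32813 V.
I_s = V_s/R = 32813/69.8 = 470.10 A.
P_out = V_s I_s = 32813 × 470.10 = 1.5425×10^7 W.
P_in = P_out/η = 1.5425×10^7/0.912 = 1.6914×10^7 W.
I_p = P_in/V_p = 1.6914×10^7/110000 = 154 A.

I_p ≈ 154 A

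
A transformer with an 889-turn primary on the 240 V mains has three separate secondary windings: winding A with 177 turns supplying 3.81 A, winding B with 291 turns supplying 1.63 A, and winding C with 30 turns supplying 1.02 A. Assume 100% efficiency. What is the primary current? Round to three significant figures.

I_p ≈ 1.33 A

V_A = 240 × 177/889 = 47.784 V; V_B = 240 × 291/889 = 78.560 V; V_C = 240 × 30/889 = 8.0990 V.
P_out = V_A I_A + V_B I_B + V_C I_C = 47.784×3.81 + 78.560×1.63 + 8.0990×1.02 = 182.06 + 128.05 + 8.2610 = 318.37 W.
Ideal ⇒ P_in = P_out, so I_p = P_out/V_p = 318.37/240 = 1.33 A.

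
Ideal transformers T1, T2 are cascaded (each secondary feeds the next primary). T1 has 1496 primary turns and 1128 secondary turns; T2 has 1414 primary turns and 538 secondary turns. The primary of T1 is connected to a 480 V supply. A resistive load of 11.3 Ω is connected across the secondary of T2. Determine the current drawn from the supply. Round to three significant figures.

After T1: V = 480.00 × 1128/1496 = 361.93 V.
After T2: V = 361.93 × 538/1414 = 137.71 V.
I_load = 137.71/11.3 = 12.186 A, so P_out = 137.71 × 12.186 = 1678.1 W.
All ideal ⇒ P_in = P_out, so I_supply = 1678.1/480 = 3.50 A.

I_supply ≈ 3.50 A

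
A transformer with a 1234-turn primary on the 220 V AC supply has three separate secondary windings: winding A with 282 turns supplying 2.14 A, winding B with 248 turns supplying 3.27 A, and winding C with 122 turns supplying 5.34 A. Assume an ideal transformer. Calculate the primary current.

V_A = 220 × 282/1234 = 50.276 V; V_B = 220 × 248/1234 = 44.214 V; V_C = 220 × 122/1234 = 21.750 V.
P_out = V_A I_A + V_B I_B + V_C I_C = 50.276×2.14 + 44.214×3.27 + 21.750×5.34 = 107.59 + 144.58 + 116.15 = 368.32 W.
Ideal ⇒ P_in = P_out, so I_p = P_out/V_p = 368.32/220 = 1.67 A.

I_p ≈ 1.67 A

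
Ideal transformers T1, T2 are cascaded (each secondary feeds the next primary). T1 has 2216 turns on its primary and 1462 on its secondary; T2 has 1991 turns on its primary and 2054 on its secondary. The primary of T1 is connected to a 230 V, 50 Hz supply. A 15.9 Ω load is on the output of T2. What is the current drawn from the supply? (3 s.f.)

After T1: V = 230.00 × 1462/2216 = 151.74 V.
After T2: V = 151.74 × 2054/1991 = 156.54 V.
I_load = 156.54/15.9 = 9.8455 A, so P_out = 156.54 × 9.8455 = 1541.2 W.
All ideal ⇒ P_in = P_out, so I_supply = 1541.2/230 = 6.70 A.

I_supply ≈ 6.70 A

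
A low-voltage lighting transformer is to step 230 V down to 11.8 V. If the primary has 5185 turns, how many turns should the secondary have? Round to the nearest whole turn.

N_s/N_p = V_s/V_p, so N_s = 5185 × 11.8/230 = 266.0 ≈ 266 turns.

N_s = 266 turns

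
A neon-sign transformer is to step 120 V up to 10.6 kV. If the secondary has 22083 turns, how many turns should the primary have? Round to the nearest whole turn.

N_p/N_s = V_p/V_s, so N_p = 22083 × 120/10600 = 250.0 ≈ 250 turns.

N_p = 250 turns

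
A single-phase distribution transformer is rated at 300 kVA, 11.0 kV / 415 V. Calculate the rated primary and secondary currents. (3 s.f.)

I_p = S/V_p = 300000/11000 = 27.3 A.
I_s = S/V_s = 300000/415 = 723 A.

I_p ≈ 27.3 A, I_s ≈ 723 A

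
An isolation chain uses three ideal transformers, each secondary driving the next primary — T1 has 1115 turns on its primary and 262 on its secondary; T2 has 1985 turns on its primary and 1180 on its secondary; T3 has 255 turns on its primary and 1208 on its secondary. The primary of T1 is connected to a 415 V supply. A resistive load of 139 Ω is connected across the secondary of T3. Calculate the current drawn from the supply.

Secondary of T1: V = 415.00 × 262/1115 = 97.516 V.
Secondary of T2: V = 97.516 × 1180/1985 = 57.969 V.
Secondary of T3: V = 57.969 × 1208/255 = 274.61 V.
I_load = 274.61/139 = 1.9756 A, so P_out = 274.61 × 1.9756 = 542.54 W.
All ideal ⇒ P_in = P_out, so I_supply = 542.54/415 = 1.31 A.

I_supply ≈ 1.31 A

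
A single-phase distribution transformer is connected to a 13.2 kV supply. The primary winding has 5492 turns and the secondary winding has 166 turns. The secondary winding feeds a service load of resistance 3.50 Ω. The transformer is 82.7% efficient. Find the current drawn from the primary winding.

V_s = 13200 × 166/5492 = 398.98 V.
I_s = V_s/R = 398.98/3.50 = 113.99 A.
P_out = V_s I_s = 398.98 × 113.99 = 45482 W.
P_in = P_out/η = 45482/0.827 = 54996 W.
I_p = P_in/V_p = 54996/13200 = 4.17 A.

I_p ≈ 4.17 A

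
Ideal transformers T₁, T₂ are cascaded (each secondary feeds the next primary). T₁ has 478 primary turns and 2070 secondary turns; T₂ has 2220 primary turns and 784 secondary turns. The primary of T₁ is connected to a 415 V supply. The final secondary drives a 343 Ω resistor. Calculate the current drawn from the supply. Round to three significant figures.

Secondary of T₁: V = 415.00 × 2070/478 = 1797.2 V.
Secondary of T₂: V = 1797.2 × 784/2220 = 634.68 V.
I_load = 634.68/343 = 1.8504 A, so P_out = 634.68 × 1.8504 = 1174.4 W.
All ideal ⇒ P_in = P_out, so I_supply = 1174.4/415 = 2.83 A.

I_supply ≈ 2.83 A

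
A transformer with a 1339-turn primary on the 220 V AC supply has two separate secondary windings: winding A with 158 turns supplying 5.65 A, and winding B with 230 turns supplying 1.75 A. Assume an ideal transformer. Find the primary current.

V_A = 220 × 158/1339 = 25.960 V; V_B = 220 × 230/1339 = 37.789 V.
P_out = V_A I_A + V_B I_B = 25.960×5.65 + 37.789×1.75 = 146.67 + 66.131 = 212.80 W.
Ideal ⇒ P_in = P_out, so I_p = P_out/V_p = 212.80/220 = 0.967 A.

I_p ≈ 0.967 A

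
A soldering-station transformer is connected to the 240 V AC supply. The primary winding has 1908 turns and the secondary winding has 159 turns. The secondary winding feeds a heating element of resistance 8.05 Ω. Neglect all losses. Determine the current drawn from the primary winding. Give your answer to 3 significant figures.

I_p ≈ 0.207 A

V_s = V_p × N_s/N_p = 240 × 159/1908 = 20.000 V.
I_s = V_s/R = 20.000/8.05 = 2.4845 A.
For an ideal transformer I_p N_p = I_s N_s, so I_p = 2.4845 × 159/1908 = 0.207 A.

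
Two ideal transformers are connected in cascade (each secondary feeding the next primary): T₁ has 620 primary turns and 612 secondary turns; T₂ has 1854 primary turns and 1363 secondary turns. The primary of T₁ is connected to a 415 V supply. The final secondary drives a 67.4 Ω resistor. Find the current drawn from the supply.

I_supply ≈ 3.24 A

Secondary of T₁: V = 415.00 × 612/620 = 409.65 V.
Secondary of T₂: V = 409.65 × 1363/1854 = 301.16 V.
I_load = 301.16/67.4 = 4.4682 A, so P_out = 301.16 × 4.4682 = 1345.6 W.
All ideal ⇒ P_in = P_out, so I_supply = 1345.6/415 = 3.24 A.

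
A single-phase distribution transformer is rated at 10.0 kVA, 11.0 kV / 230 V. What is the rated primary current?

I_p = S/V_p = 10000/11000 = 0.909 A.

I_p ≈ 0.909 A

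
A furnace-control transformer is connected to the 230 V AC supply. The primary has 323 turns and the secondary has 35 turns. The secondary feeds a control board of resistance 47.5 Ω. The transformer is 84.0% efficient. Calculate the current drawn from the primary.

I_p ≈ 0.0677 A

V_s = 230 × 35/323 = 24.923 V.
I_s = V_s/R = 24.923/47.5 = 0.52469 A.
P_out = V_s I_s = 24.923 × 0.52469 = 13.077 W.
P_in = P_out/η = 13.077/0.840 = 15.567 W.
I_p = P_in/V_p = 15.567/230 = 0.0677 A.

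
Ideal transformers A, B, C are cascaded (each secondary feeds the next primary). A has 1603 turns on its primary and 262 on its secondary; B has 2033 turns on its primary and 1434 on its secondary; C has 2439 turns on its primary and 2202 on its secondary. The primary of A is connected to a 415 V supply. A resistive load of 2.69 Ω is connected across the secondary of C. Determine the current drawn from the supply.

After A: V = 415.00 × 262/1603 = 67.829 V.
After B: V = 67.829 × 1434/2033 = 47.844 V.
After C: V = 47.844 × 2202/2439 = 43.195 V.
I_load = 43.195/2.69 = 16.058 A, so P_out = 43.195 × 16.058 = 693.61 W.
All ideal ⇒ P_in = P_out, so I_supply = 693.61/415 = 1.67 A.

I_supply ≈ 1.67 A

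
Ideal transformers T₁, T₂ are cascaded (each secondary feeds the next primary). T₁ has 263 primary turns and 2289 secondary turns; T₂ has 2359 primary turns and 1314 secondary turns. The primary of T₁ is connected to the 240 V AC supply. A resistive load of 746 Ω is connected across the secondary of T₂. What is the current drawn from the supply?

After T₁: V = 240.00 × 2289/263 = 2088.8 V.
After T₂: V = 2088.8 × 1314/2359 = 1163.5 V.
I_load = 1163.5/746 = 1.5597 A, so P_out = 1163.5 × 1.5597 = 1814.7 W.
All ideal ⇒ P_in = P_out, so I_supply = 1814.7/240 = 7.56 A.

I_supply ≈ 7.56 A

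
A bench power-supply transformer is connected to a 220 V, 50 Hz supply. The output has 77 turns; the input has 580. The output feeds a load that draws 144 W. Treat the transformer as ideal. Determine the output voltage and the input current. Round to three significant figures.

V_out = V_in × N_out/N_in = 220 × 77/580 = 29.207 V.
I_out = P/V_out = 144/29.207 = 4.9303 A.
I_in = I_out × N_out/N_in = 4.9303 × 77/580 = 0.655 A.

V_out ≈ 29.2 V, I_in ≈ 0.655 A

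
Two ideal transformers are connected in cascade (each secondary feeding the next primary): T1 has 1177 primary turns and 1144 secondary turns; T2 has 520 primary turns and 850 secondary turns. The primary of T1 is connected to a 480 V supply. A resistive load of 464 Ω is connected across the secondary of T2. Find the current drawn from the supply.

I_supply ≈ 2.61 A

After T1: V = 480.00 × 1144/1177 = 466.54 V.
After T2: V = 466.54 × 850/520 = 762.62 V.
I_load = 762.62/464 = 1.6436 A, so P_out = 762.62 × 1.6436 = 1253.4 W.
All ideal ⇒ P_in = P_out, so I_supply = 1253.4/480 = 2.61 A.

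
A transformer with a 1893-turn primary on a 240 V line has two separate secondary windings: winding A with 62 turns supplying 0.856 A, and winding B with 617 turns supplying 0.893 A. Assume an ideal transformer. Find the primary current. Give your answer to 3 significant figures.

V_A = 240 × 62/1893 = 7.8605 V; V_B = 240 × 617/1893 = 78.225 V.
P_out = V_A I_A + V_B I_B = 7.8605×0.856 + 78.225×0.893 = 6.7286 + 69.855 = 76.584 W.
Ideal ⇒ P_in = P_out, so I_p = P_out/V_p = 76.584/240 = 0.319 A.

I_p ≈ 0.319 A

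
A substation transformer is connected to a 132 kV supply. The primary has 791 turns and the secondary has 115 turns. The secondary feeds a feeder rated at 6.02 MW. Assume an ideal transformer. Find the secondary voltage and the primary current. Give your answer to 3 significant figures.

V_s = V_p × N_s/N_p = 132000 × 115/791 = 19191 V.
I_s = P/V_s = 6.02×10^6/19191 = 313.69 A.
I_p = I_s × N_s/N_p = 313.69 × 115/791 = 45.6 A.

V_s ≈ 19200 V, I_p ≈ 45.6 A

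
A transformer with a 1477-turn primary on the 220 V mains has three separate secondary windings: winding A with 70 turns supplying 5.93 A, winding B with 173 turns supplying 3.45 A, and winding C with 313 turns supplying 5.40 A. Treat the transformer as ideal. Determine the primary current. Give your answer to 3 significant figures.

I_p ≈ 1.83 A

V_A = 220 × 70/1477 = 10.427 V; V_B = 220 × 173/1477 = 25.768 V; V_C = 220 × 313/1477 = 46.622 V.
P_out = V_A I_A + V_B I_B + V_C I_C = 10.427×5.93 + 25.768×3.45 + 46.622×5.40 = 61.829 + 88.901 + 251.76 = 402.49 W.
Ideal ⇒ P_in = P_out, so I_p = P_out/V_p = 402.49/220 = 1.83 A.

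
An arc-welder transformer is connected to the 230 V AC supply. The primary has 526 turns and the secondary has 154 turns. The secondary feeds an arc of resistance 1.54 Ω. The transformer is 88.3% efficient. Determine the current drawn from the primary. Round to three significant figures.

V_s = 230 × 154/526 = 67.338 V.
I_s = V_s/R = 67.338/1.54 = 43.726 A.
P_out = V_s I_s = 67.338 × 43.726 = 2944.5 W.
P_in = P_out/η = 2944.5/0.883 = 3334.6 W.
I_p = P_in/V_p = 3334.6/230 = 14.5 A.

I_p ≈ 14.5 A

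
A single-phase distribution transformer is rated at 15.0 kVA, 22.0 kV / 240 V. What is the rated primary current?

I_p = S/V_p = 15000/22000 = 0.682 A.

I_p ≈ 0.682 A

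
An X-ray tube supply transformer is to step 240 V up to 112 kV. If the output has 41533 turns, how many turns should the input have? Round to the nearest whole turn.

N_in = 89 turns

N_in/N_out = V_in/V_out, so N_in = 41533 × 240/112000 = 89.0 ≈ 89 turns.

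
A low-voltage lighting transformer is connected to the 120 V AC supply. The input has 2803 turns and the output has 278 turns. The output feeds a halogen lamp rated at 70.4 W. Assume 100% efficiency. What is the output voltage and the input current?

V_out ≈ 11.9 V, I_in ≈ 0.587 A

V_out = V_in × N_out/N_in = 120 × 278/2803 = 11.902 V.
I_out = P/V_out = 70.4/11.902 = 5.9152 A.
I_in = I_out × N_out/N_in = 5.9152 × 278/2803 = 0.587 A.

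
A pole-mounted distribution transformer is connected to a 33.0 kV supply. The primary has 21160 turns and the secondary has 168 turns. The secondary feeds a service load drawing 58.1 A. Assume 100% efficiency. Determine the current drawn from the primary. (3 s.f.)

I_p ≈ 0.461 A

For an ideal transformer I_p N_p = I_s N_s, so I_p = 58.1 × 168/21160 = 0.461 A.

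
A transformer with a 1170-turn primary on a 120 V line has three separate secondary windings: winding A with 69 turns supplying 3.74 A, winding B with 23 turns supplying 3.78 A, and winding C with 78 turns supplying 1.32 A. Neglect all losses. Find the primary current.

I_p ≈ 0.383 A

V_A = 120 × 69/1170 = 7.0769 V; V_B = 120 × 23/1170 = 2.3590 V; V_C = 120 × 78/1170 = 8.0000 V.
P_out = V_A I_A + V_B I_B + V_C I_C = 7.0769×3.74 + 2.3590×3.78 + 8.0000×1.32 = 26.468 + 8.9169 + 10.560 = 45.945 W.
Ideal ⇒ P_in = P_out, so I_p = P_out/V_p = 45.945/120 = 0.383 A.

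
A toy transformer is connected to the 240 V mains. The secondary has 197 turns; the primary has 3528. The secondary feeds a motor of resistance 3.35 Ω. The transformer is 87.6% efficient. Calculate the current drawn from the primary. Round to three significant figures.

V_s = 240 × 197/3528 = 13.401 V.
I_s = V_s/R = 13.401/3.35 = 4.0004 A.
P_out = V_s I_s = 13.401 × 4.0004 = 53.611 W.
P_in = P_out/η = 53.611/0.876 = 61.200 W.
I_p = P_in/V_p = 61.200/240 = 0.255 A.

I_p ≈ 0.255 A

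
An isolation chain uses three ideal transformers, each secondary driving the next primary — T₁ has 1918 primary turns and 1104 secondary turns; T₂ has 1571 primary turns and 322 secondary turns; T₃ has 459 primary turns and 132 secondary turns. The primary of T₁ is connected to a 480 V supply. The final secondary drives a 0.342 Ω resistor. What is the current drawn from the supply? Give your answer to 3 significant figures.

After T₁: V = 480.00 × 1104/1918 = 276.29 V.
After T₂: V = 276.29 × 322/1571 = 56.629 V.
After T₃: V = 56.629 × 132/459 = 16.286 V.
I_load = 16.286/0.342 = 47.619 A, so P_out = 16.286 × 47.619 = 775.50 W.
All ideal ⇒ P_in = P_out, so I_supply = 775.50/480 = 1.62 A.

I_supply ≈ 1.62 A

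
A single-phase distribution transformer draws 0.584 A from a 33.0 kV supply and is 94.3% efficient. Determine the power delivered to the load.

P_in = V_p I_p = 33000 × 0.584 = 19272 W.
P_out = η P_in = 0.943 × 19272 = 18200 W.

P_out ≈ 18200 W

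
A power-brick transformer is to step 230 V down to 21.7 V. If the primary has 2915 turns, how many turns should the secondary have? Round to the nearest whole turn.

N_s = 275 turns

N_s/N_p = V_s/V_p, so N_s = 2915 × 21.7/230 = 275.0 ≈ 275 turns.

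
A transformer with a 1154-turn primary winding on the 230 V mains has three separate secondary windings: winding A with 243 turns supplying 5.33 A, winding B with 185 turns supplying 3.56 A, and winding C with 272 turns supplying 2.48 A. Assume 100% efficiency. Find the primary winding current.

I_p ≈ 2.28 A

V_A = 230 × 243/1154 = 48.432 V; V_B = 230 × 185/1154 = 36.872 V; V_C = 230 × 272/1154 = 54.211 V.
P_out = V_A I_A + V_B I_B + V_C I_C = 48.432×5.33 + 36.872×3.56 + 54.211×2.48 = 258.14 + 131.26 + 134.44 = 523.85 W.
Ideal ⇒ P_in = P_out, so I_p = P_out/V_p = 523.85/230 = 2.28 A.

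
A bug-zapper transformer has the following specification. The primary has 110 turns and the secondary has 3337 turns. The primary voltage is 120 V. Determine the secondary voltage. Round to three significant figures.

V_s/V_p = N_s/N_p, so V_s = 120 × 3337/110 = 3640 V.

V_s ≈ 3640 V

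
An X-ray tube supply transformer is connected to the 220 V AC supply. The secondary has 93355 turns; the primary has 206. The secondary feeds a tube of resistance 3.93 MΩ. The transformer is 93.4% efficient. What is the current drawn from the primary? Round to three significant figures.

I_p ≈ 12.3 A

V_s = 220 × 93355/206 = 99700 V.
I_s = V_s/R = 99700/(3.93×10^6) = 0.025369 A.
P_out = V_s I_s = 99700 × 0.025369 = 2529.3 W.
P_in = P_out/η = 2529.3/0.934 = 2708.0 W.
I_p = P_in/V_p = 2708.0/220 = 12.3 A.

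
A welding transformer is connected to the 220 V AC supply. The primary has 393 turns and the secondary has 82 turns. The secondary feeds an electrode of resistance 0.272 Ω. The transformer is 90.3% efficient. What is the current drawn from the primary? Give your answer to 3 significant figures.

I_p ≈ 39.0 A

V_s = 220 × 82/393 = 45.903 V.
I_s = V_s/R = 45.903/0.272 = 168.76 A.
P_out = V_s I_s = 45.903 × 168.76 = 7746.7 W.
P_in = P_out/η = 7746.7/0.903 = 8578.9 W.
I_p = P_in/V_p = 8578.9/220 = 39.0 A.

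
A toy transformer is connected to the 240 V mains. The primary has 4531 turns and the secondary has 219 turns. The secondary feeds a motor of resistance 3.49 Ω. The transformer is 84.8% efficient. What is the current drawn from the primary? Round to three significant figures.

V_s = 240 × 219/4531 = 11.600 V.
I_s = V_s/R = 11.600/3.49 = 3.3238 A.
P_out = V_s I_s = 11.600 × 3.3238 = 38.556 W.
P_in = P_out/η = 38.556/0.848 = 45.468 W.
I_p = P_in/V_p = 45.468/240 = 0.189 A.

I_p ≈ 0.189 A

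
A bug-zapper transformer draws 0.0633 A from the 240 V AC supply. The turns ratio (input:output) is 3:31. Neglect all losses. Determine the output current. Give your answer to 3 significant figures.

I_out/I_in = N_in/N_out, so I_out = 0.0633 × 3/31 = 0.00613 A.

I_out ≈ 0.00613 A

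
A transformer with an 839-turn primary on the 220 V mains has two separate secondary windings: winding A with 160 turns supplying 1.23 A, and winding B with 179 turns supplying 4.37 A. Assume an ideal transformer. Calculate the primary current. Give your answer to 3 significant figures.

I_p ≈ 1.17 A

V_A = 220 × 160/839 = 41.955 V; V_B = 220 × 179/839 = 46.937 V.
P_out = V_A I_A + V_B I_B = 41.955×1.23 + 46.937×4.37 = 51.604 + 205.11 = 256.72 W.
Ideal ⇒ P_in = P_out, so I_p = P_out/V_p = 256.72/220 = 1.17 A.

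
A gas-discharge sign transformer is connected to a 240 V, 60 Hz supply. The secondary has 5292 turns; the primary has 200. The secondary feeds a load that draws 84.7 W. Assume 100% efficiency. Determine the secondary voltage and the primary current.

V_s = V_p × N_s/N_p = 240 × 5292/200 = 6350.4 V.
I_s = P/V_s = 84.7/6350.4 = 0.013338 A.
I_p = I_s × N_s/N_p = 0.013338 × 5292/200 = 0.353 A.

V_s ≈ 6350 V, I_p ≈ 0.353 A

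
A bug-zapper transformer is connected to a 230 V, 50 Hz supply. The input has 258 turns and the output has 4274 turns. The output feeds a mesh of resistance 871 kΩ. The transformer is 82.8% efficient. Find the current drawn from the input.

V_out = 230 × 4274/258 = 3810.2 V.
I_out = V_out/R = 3810.2/871000 = 0.0043745 A.
P_out = V_out I_out = 3810.2 × 0.0043745 = 16.667 W.
P_in = P_out/η = 16.667/0.828 = 20.130 W.
I_in = P_in/V_in = 20.130/230 = 0.0875 A.

I_in ≈ 0.0875 A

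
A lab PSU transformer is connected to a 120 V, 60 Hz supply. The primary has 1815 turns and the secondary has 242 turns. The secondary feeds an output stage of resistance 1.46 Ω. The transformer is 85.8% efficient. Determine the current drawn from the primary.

I_p ≈ 1.70 A

V_s = 120 × 242/1815 = 16.000 V.
I_s = V_s/R = 16.000/1.46 = 10.959 A.
P_out = V_s I_s = 16.000 × 10.959 = 175.34 W.
P_in = P_out/η = 175.34/0.858 = 204.36 W.
I_p = P_in/V_p = 204.36/120 = 1.70 A.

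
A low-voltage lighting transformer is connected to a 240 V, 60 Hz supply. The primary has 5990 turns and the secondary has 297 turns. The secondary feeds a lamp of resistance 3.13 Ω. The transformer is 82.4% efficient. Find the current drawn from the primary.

I_p ≈ 0.229 A

V_s = 240 × 297/5990 = 11.900 V.
I_s = V_s/R = 11.900/3.13 = 3.8019 A.
P_out = V_s I_s = 11.900 × 3.8019 = 45.242 W.
P_in = P_out/η = 45.242/0.824 = 54.905 W.
I_p = P_in/V_p = 54.905/240 = 0.229 A.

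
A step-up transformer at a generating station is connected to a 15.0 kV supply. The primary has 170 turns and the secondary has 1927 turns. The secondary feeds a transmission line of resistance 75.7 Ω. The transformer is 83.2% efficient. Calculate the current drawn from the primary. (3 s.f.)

I_p ≈ 30600 A

V_s = 15000 × 1927/170 = 170030 V.
I_s = V_s/R = 170030/75.7 = 2246.1 A.
P_out = V_s I_s = 170030 × 2246.1 = 3.8190×10^8 W.
P_in = P_out/η = 3.8190×10^8/0.832 = 4.5902×10^8 W.
I_p = P_in/V_p = 4.5902×10^8/15000 = 30600 A.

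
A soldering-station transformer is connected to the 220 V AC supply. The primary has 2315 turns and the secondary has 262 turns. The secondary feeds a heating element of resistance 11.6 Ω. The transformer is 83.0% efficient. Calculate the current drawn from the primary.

V_s = 220 × 262/2315 = 24.898 V.
I_s = V_s/R = 24.898/11.6 = 2.1464 A.
P_out = V_s I_s = 24.898 × 2.1464 = 53.443 W.
P_in = P_out/η = 53.443/0.830 = 64.389 W.
I_p = P_in/V_p = 64.389/220 = 0.293 A.

I_p ≈ 0.293 A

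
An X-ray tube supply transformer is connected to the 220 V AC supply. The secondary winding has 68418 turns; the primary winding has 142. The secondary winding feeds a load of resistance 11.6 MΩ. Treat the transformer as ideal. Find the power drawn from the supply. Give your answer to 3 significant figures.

V_s = V_p × N_s/N_p = 220 × 68418/142 = 106000 V.
I_s = V_s/R = 106000/(1.16×10^7) = 0.0091379 A.
I_p = I_s × N_s/N_p = 0.0091379 × 68418/142 = 4.4028 A.
P = V_p I_p = 220 × 4.4028 = 969 W.

P ≈ 969 W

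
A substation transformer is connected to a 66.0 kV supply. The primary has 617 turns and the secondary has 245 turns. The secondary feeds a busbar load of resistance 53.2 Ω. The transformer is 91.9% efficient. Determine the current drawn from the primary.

V_s = 66000 × 245/617 = 26207 V.
I_s = V_s/R = 26207/53.2 = 492.62 A.
P_out = V_s I_s = 26207 × 492.62 = 1.2910×10^7 W.
P_in = P_out/η = 1.2910×10^7/0.919 = 1.4048×10^7 W.
I_p = P_in/V_p = 1.4048×10^7/66000 = 213 A.

I_p ≈ 213 A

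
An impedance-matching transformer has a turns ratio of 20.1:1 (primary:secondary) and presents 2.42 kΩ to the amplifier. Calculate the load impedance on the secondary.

Z_s ≈ 5.99 Ω

Z_s = Z_p/(N_p/N_s)² = 2420/20.1² = 5.99 Ω.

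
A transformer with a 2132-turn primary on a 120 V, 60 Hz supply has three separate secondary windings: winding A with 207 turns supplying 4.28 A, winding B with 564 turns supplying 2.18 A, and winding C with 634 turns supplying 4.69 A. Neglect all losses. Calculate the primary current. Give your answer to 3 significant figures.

V_A = 120 × 207/2132 = 11.651 V; V_B = 120 × 564/2132 = 31.745 V; V_C = 120 × 634/2132 = 35.685 V.
P_out = V_A I_A + V_B I_B + V_C I_C = 11.651×4.28 + 31.745×2.18 + 35.685×4.69 = 49.866 + 69.204 + 167.36 = 286.43 W.
Ideal ⇒ P_in = P_out, so I_p = P_out/V_p = 286.43/120 = 2.39 A.

I_p ≈ 2.39 A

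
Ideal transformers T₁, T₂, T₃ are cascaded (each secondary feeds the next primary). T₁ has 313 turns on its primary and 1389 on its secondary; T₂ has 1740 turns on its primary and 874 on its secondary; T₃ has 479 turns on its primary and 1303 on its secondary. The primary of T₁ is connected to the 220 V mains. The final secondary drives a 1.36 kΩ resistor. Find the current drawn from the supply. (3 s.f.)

I_supply ≈ 5.95 A

After T₁: V = 220.00 × 1389/313 = 976.29 V.
After T₂: V = 976.29 × 874/1740 = 490.39 V.
After T₃: V = 490.39 × 1303/479 = 1334.0 V.
I_load = 1334.0/1360 = 0.98087 A, so P_out = 1334.0 × 0.98087 = 1308.5 W.
All ideal ⇒ P_in = P_out, so I_supply = 1308.5/220 = 5.95 A.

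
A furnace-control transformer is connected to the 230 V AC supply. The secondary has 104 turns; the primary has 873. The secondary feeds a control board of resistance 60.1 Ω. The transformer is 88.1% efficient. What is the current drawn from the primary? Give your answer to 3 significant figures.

V_s = 230 × 104/873 = 27.400 V.
I_s = V_s/R = 27.400/60.1 = 0.45590 A.
P_out = V_s I_s = 27.400 × 0.45590 = 12.492 W.
P_in = P_out/η = 12.492/0.881 = 14.179 W.
I_p = P_in/V_p = 14.179/230 = 0.0616 A.

I_p ≈ 0.0616 A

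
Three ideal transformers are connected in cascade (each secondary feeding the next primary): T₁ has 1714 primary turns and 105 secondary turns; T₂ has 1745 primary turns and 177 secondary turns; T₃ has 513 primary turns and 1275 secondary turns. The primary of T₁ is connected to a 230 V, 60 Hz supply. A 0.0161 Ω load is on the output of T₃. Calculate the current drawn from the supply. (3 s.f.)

I_supply ≈ 3.41 A

Secondary of T₁: V = 230.00 × 105/1714 = 14.090 V.
Secondary of T₂: V = 14.090 × 177/1745 = 1.4292 V.
Secondary of T₃: V = 1.4292 × 1275/513 = 3.5520 V.
I_load = 3.5520/0.0161 = 220.62 A, so P_out = 3.5520 × 220.62 = 783.66 W.
All ideal ⇒ P_in = P_out, so I_supply = 783.66/230 = 3.41 A.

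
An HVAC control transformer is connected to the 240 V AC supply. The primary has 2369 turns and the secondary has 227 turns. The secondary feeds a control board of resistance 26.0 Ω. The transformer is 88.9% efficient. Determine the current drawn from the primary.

V_s = 240 × 227/2369 = 22.997 V.
I_s = V_s/R = 22.997/26.0 = 0.88450 A.
P_out = V_s I_s = 22.997 × 0.88450 = 20.341 W.
P_in = P_out/η = 20.341/0.889 = 22.881 W.
I_p = P_in/V_p = 22.881/240 = 0.0953 A.

I_p ≈ 0.0953 A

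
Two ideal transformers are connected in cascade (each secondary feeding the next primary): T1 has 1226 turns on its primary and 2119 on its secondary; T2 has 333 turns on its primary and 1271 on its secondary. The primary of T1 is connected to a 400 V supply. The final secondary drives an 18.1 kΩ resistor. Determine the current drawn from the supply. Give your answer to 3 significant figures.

I_supply ≈ 0.962 A

Secondary of T1: V = 400.00 × 2119/1226 = 691.35 V.
Secondary of T2: V = 691.35 × 1271/333 = 2638.8 V.
I_load = 2638.8/18100 = 0.14579 A, so P_out = 2638.8 × 0.14579 = 384.70 W.
All ideal ⇒ P_in = P_out, so I_supply = 384.70/400 = 0.962 A.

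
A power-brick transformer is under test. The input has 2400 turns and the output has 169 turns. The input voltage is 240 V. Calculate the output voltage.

V_out/V_in = N_out/N_in, so V_out = 240 × 169/2400 = 16.9 V.

V_out ≈ 16.9 V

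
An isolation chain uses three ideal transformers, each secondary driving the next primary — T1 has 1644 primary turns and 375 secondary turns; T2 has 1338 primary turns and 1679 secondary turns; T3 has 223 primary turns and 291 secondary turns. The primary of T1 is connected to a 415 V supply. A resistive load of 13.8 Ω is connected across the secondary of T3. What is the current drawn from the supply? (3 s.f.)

I_supply ≈ 4.20 A

After T1: V = 415.00 × 375/1644 = 94.662 V.
After T2: V = 94.662 × 1679/1338 = 118.79 V.
After T3: V = 118.79 × 291/223 = 155.01 V.
I_load = 155.01/13.8 = 11.233 A, so P_out = 155.01 × 11.233 = 1741.2 W.
All ideal ⇒ P_in = P_out, so I_supply = 1741.2/415 = 4.20 A.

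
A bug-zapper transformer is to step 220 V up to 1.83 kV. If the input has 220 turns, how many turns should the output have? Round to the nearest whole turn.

N_out = 1830 turns

N_out/N_in = V_out/V_in, so N_out = 220 × 1830/220 = 1830.0 ≈ 1830 turns.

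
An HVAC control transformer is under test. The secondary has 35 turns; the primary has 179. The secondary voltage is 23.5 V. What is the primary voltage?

V_p ≈ 120 V

V_p/V_s = N_p/N_s, so V_p = 23.5 × 179/35 = 120 V.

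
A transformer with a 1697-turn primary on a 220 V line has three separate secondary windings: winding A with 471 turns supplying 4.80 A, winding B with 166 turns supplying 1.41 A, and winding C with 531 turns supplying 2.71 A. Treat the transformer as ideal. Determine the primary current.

I_p ≈ 2.32 A

V_A = 220 × 471/1697 = 61.061 V; V_B = 220 × 166/1697 = 21.520 V; V_C = 220 × 531/1697 = 68.839 V.
P_out = V_A I_A + V_B I_B + V_C I_C = 61.061×4.80 + 21.520×1.41 + 68.839×2.71 = 293.09 + 30.344 + 186.55 = 509.99 W.
Ideal ⇒ P_in = P_out, so I_p = P_out/V_p = 509.99/220 = 2.32 A.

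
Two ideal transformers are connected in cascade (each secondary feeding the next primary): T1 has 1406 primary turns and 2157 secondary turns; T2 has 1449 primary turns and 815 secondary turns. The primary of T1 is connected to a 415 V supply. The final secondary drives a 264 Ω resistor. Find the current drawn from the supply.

Secondary of T1: V = 415.00 × 2157/1406 = 636.67 V.
Secondary of T2: V = 636.67 × 815/1449 = 358.10 V.
I_load = 358.10/264 = 1.3564 A, so P_out = 358.10 × 1.3564 = 485.74 W.
All ideal ⇒ P_in = P_out, so I_supply = 485.74/415 = 1.17 A.

I_supply ≈ 1.17 A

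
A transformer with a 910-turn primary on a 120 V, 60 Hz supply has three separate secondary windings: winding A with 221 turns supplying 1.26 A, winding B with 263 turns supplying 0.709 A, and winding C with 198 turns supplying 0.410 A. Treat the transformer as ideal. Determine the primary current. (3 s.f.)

V_A = 120 × 221/910 = 29.143 V; V_B = 120 × 263/910 = 34.681 V; V_C = 120 × 198/910 = 26.110 V.
P_out = V_A I_A + V_B I_B + V_C I_C = 29.143×1.26 + 34.681×0.709 + 26.110×0.410 = 36.720 + 24.589 + 10.705 = 72.014 W.
Ideal ⇒ P_in = P_out, so I_p = P_out/V_p = 72.014/120 = 0.600 A.

I_p ≈ 0.600 A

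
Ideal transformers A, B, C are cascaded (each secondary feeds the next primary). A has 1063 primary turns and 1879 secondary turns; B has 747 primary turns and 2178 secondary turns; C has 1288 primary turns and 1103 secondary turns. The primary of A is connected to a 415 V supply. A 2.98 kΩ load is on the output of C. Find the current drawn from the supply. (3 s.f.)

I_supply ≈ 2.71 A

After A: V = 415.00 × 1879/1063 = 733.57 V.
After B: V = 733.57 × 2178/747 = 2138.8 V.
After C: V = 2138.8 × 1103/1288 = 1831.6 V.
I_load = 1831.6/2980 = 0.61464 A, so P_out = 1831.6 × 0.61464 = 1125.8 W.
All ideal ⇒ P_in = P_out, so I_supply = 1125.8/415 = 2.71 A.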